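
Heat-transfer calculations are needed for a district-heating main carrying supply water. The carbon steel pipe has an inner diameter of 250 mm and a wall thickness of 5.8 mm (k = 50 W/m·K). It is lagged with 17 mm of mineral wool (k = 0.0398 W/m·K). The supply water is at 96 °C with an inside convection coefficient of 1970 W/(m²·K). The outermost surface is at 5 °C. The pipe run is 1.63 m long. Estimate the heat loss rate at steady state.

Q ≈ 303 W

Per-layer cylindrical resistances, series-summed:
R_inner film = 1/(h_i·2πr₁L) = 1/(1970×2π×0.125×1.63) = 3.965×10^-4 K/W
R_carbon steel pipe wall = ln(130.8/125)/(2π×50×1.63) = 8.857×10^-5 K/W
R_mineral wool = ln(147.8/130.8)/(2π×0.0398×1.63) = 0.2998 K/W
R_total = 0.3003 K/W
Q = ΔT/R_total = 91/0.3003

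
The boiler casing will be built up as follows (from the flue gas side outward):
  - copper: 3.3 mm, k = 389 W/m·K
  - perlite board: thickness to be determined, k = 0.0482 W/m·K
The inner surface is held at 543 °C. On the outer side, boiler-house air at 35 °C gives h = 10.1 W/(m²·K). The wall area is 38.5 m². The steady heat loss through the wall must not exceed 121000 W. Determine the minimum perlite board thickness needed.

Using the resistance-network approach (series):
R_copper = L/(kA) = 0.0033/(389×38.5) = 2.203×10^-7 K/W
R_outer film = 1/(h_o·A) = 1/(10.1×38.5) = 0.002572 K/W
Sum of the known resistances R_other = 0.002572 K/W
Required total resistance R_tot = ΔT/Q_allow = 508/121000 = 0.004198 K/W
R_perlite board = R_tot − R_other = 0.001626 K/W
L = R·k·A = 0.001626×0.0482×38.5

L ≈ 3.02 mm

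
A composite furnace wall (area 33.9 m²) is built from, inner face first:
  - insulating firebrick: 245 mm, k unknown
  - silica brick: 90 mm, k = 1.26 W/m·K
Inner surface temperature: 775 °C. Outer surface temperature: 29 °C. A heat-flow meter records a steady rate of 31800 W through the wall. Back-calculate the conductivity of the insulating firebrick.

Model the wall as resistances in series:
R_silica brick = L/(kA) = 0.09/(1.26×33.9) = 0.002107 K/W
Sum of known resistances R_other = 0.002107 K/W
Total R = ΔT/Q = 746/31800 = 0.02346 K/W
R_insulating firebrick = R_total − R_other = 0.02135 K/W
k = L/(R·A) = 0.245/(0.02135×33.9)

k ≈ 0.338 W/(m·K)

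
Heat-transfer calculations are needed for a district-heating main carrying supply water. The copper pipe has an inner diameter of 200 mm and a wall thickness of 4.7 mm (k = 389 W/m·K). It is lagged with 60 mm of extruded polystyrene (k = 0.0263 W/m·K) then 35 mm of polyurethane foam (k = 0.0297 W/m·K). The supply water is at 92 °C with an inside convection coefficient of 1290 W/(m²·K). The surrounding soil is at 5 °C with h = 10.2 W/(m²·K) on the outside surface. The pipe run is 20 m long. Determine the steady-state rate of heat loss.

Q ≈ 452 W

Per-layer cylindrical resistances, series-summed:
R_inner film = 1/(h_i·2πr₁L) = 1/(1290×2π×0.1×20) = 6.169×10^-5 K/W
R_copper pipe wall = ln(104.7/100)/(2π×389×20) = 9.396×10^-7 K/W
R_extruded polystyrene = ln(164.7/104.7)/(2π×0.0263×20) = 0.1371 K/W
R_polyurethane foam = ln(199.7/164.7)/(2π×0.0297×20) = 0.05163 K/W
R_outer film = 1/(h_o·2πr_oL) = 1/(10.2×2π×0.1997×20) = 0.003907 K/W
R_total = 0.1927 K/W
Q = ΔT/R_total = 87/0.1927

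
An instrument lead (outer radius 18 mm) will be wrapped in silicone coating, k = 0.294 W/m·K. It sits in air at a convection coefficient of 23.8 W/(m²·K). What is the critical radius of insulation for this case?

For a cylinder r_cr = k/h = 0.294/23.8
r_cr = 12.4 mm; since the bare radius (18 mm) is above r_cr, any added insulation will reduce heat loss.

r_cr ≈ 12.4 mm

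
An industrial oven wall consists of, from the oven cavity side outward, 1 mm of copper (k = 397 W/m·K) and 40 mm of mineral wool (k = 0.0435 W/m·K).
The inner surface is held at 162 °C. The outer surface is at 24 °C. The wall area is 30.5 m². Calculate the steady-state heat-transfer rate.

Thermal resistances in series:
R_copper = L/(kA) = 0.001/(397×30.5) = 8.259×10^-8 K/W
R_mineral wool = L/(kA) = 0.04/(0.0435×30.5) = 0.03015 K/W
R_total = 0.03015 K/W
Q = ΔT / R_total = 138 / 0.03015

Q ≈ 4580 W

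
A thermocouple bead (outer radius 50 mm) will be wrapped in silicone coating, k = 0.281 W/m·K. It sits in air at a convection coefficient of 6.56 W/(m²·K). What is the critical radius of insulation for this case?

r_cr ≈ 85.7 mm

For a sphere r_cr = 2k/h = 2×0.281/6.56
r_cr = 85.7 mm; since the bare radius (50 mm) is below r_cr, adding a thin layer of insulation will *increase* heat loss.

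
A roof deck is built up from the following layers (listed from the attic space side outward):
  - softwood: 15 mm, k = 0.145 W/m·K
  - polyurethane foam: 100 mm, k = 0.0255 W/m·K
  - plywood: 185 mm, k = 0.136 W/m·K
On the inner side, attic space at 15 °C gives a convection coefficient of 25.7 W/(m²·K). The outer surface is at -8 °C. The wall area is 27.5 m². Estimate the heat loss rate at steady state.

Model the wall as resistances in series:
R_inner film = 1/(h_i·A) = 1/(25.7×27.5) = 0.001415 K/W
R_softwood = L/(kA) = 0.015/(0.145×27.5) = 0.003762 K/W
R_polyurethane foam = L/(kA) = 0.1/(0.0255×27.5) = 0.1426 K/W
R_plywood = L/(kA) = 0.185/(0.136×27.5) = 0.04947 K/W
R_total = 0.1972 K/W
Q = ΔT / R_total = 23 / 0.1972

Q ≈ 117 W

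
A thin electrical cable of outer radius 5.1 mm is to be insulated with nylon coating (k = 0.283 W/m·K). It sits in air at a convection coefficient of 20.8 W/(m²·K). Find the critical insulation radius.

r_cr ≈ 13.6 mm

For a cylinder r_cr = k/h = 0.283/20.8
r_cr = 13.6 mm; since the bare radius (5.1 mm) is below r_cr, adding a thin layer of insulation will *increase* heat loss.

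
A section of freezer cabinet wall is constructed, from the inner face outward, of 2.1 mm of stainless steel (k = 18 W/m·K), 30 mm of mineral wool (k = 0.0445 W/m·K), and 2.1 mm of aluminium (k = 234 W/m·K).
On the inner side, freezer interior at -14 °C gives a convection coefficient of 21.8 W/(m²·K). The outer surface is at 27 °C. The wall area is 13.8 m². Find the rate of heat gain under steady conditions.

Thermal resistances in series:
R_inner film = 1/(h_i·A) = 1/(21.8×13.8) = 0.003324 K/W
R_stainless steel = L/(kA) = 0.0021/(18×13.8) = 8.454×10^-6 K/W
R_mineral wool = L/(kA) = 0.03/(0.0445×13.8) = 0.04885 K/W
R_aluminium = L/(kA) = 0.0021/(234×13.8) = 6.503×10^-7 K/W
R_total = 0.05219 K/W
Q = ΔT / R_total = 41 / 0.05219

Q ≈ 786 W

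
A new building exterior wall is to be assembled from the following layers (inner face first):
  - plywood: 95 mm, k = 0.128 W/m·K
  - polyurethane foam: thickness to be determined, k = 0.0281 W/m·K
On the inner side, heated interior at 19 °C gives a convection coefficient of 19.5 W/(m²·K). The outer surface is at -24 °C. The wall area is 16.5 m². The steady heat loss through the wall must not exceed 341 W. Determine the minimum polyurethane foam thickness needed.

L ≈ 36.2 mm

Series thermal resistances:
R_inner film = 1/(h_i·A) = 1/(19.5×16.5) = 0.003108 K/W
R_plywood = L/(kA) = 0.095/(0.128×16.5) = 0.04498 K/W
Sum of the known resistances R_other = 0.04809 K/W
Required total resistance R_tot = ΔT/Q_allow = 43/341 = 0.1261 K/W
R_polyurethane foam = R_tot − R_other = 0.07801 K/W
L = R·k·A = 0.07801×0.0281×16.5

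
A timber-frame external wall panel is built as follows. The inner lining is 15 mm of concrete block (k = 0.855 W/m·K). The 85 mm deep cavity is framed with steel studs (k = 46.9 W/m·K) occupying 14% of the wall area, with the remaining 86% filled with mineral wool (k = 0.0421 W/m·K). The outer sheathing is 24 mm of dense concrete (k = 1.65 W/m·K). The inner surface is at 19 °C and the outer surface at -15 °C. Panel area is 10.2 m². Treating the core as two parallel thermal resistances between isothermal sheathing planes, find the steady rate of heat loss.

Q ≈ 7710 W

Sheathing layers in series; stud and cavity paths in parallel between them.
R_inner = 0.015/(0.855×10.2) = 0.00172 K/W
R_stud  = 0.085/(46.9×0.14×10.2) = 0.001269 K/W
R_cav   = 0.085/(0.0421×0.86×10.2) = 0.2302 K/W
1/R_core = 1/R_stud + 1/R_cav → R_core = 0.001262 K/W
R_outer = 0.024/(1.65×10.2) = 0.001426 K/W
R_total = 0.004408 K/W
Q = ΔT/R_total = 34/0.004408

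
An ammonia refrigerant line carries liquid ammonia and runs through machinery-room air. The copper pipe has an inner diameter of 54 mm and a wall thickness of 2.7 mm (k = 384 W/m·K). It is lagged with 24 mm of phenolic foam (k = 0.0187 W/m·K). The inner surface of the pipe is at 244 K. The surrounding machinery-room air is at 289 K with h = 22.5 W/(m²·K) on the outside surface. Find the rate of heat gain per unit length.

q′ ≈ 8.7 W/m

Cylindrical conduction, so R = ln(r₂/r₁)/(2πkL) per layer, in series:
R_copper pipe wall = ln(29.7/27)/(2π×384×1) = 3.95×10^-5 K/W
R_phenolic foam = ln(53.7/29.7)/(2π×0.0187×1) = 5.041 K/W
R_outer film = 1/(h_o·2πr_oL) = 1/(22.5×2π×0.0537×1) = 0.1317 K/W
R_total = 5.173 K/W
Q = ΔT/R_total = 45/5.173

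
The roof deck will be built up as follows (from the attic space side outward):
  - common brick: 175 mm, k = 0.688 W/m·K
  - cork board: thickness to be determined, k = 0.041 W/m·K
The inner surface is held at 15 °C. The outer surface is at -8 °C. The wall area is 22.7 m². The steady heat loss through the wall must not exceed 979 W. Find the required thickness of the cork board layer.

Model the wall as resistances in series:
R_common brick = L/(kA) = 0.175/(0.688×22.7) = 0.01121 K/W
Sum of the known resistances R_other = 0.01121 K/W
Required total resistance R_tot = ΔT/Q_allow = 23/979 = 0.02349 K/W
R_cork board = R_tot − R_other = 0.01229 K/W
L = R·k·A = 0.01229×0.041×22.7

L ≈ 11.4 mm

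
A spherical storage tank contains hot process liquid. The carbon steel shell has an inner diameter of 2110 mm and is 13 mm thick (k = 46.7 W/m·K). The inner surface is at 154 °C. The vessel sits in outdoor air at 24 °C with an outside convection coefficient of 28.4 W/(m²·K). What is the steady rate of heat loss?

Q ≈ 52500 W

For a spherical shell R = (1/r₁ − 1/r₂)/(4πk); film R = 1/(h·4πr²). In series:
R_carbon steel shell = (1/1.055 − 1/1.068)/(4π×46.7) = 1.966×10^-5 K/W
R_outer film = 1/(h·4πr_o²) = 1/(28.4×4π×1.068²) = 0.002457 K/W
R_total = 0.002476 K/W
Q = ΔT/R_total = 130/0.002476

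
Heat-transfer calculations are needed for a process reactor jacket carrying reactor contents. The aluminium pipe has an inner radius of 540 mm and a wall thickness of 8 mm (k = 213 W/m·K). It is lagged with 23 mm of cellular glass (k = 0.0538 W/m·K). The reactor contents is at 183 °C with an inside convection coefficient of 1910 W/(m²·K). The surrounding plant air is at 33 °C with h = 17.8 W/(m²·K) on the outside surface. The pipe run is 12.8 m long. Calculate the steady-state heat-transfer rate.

Treating each annulus and film as a series resistance:
R_inner film = 1/(h_i·2πr₁L) = 1/(1910×2π×0.54×12.8) = 1.206×10^-5 K/W
R_aluminium pipe wall = ln(548/540)/(2π×213×12.8) = 8.585×10^-7 K/W
R_cellular glass = ln(571/548)/(2π×0.0538×12.8) = 0.009502 K/W
R_outer film = 1/(h_o·2πr_oL) = 1/(17.8×2π×0.571×12.8) = 0.001223 K/W
R_total = 0.01074 K/W
Q = ΔT/R_total = 150/0.01074

Q ≈ 14000 W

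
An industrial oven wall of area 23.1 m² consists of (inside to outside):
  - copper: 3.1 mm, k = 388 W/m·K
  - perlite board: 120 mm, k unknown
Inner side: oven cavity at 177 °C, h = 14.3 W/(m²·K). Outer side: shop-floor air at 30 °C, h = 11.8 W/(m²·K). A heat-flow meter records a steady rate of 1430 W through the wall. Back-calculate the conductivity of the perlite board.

k ≈ 0.0541 W/(m·K)

Model the wall as resistances in series:
R_inner film = 1/(h_i·A) = 1/(14.3×23.1) = 0.003027 K/W
R_copper = L/(kA) = 0.0031/(388×23.1) = 3.459×10^-7 K/W
R_outer film = 1/(h_o·A) = 1/(11.8×23.1) = 0.003669 K/W
Sum of known resistances R_other = 0.006696 K/W
Total R = ΔT/Q = 147/1430 = 0.1028 K/W
R_perlite board = R_total − R_other = 0.0961 K/W
k = L/(R·A) = 0.12/(0.0961×23.1)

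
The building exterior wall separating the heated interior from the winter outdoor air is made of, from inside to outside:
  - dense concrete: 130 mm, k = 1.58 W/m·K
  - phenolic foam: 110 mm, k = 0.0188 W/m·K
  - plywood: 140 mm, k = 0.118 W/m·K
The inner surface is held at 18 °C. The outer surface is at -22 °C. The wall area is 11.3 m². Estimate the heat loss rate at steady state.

Thermal resistances in series:
R_dense concrete = L/(kA) = 0.13/(1.58×11.3) = 0.007281 K/W
R_phenolic foam = L/(kA) = 0.11/(0.0188×11.3) = 0.5178 K/W
R_plywood = L/(kA) = 0.14/(0.118×11.3) = 0.105 K/W
R_total = 0.6301 K/W
Q = ΔT / R_total = 40 / 0.6301

Q ≈ 63.5 W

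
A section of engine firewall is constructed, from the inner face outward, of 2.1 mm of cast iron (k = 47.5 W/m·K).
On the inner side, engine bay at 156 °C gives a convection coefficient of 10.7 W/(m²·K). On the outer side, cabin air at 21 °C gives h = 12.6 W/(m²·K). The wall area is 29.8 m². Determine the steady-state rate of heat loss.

Treating each layer as a thermal resistance in series:
R_inner film = 1/(h_i·A) = 1/(10.7×29.8) = 0.003136 K/W
R_cast iron = L/(kA) = 0.0021/(47.5×29.8) = 1.484×10^-6 K/W
R_outer film = 1/(h_o·A) = 1/(12.6×29.8) = 0.002663 K/W
R_total = 0.005801 K/W
Q = ΔT / R_total = 135 / 0.005801

Q ≈ 23300 W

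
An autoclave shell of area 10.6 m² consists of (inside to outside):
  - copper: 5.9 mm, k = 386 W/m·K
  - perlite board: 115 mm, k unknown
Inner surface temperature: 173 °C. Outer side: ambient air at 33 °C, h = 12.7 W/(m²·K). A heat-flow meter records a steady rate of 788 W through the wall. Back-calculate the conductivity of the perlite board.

k ≈ 0.0637 W/(m·K)

Series thermal resistances:
R_copper = L/(kA) = 0.0059/(386×10.6) = 1.442×10^-6 K/W
R_outer film = 1/(h_o·A) = 1/(12.7×10.6) = 0.007428 K/W
Sum of known resistances R_other = 0.00743 K/W
Total R = ΔT/Q = 140/788 = 0.1777 K/W
R_perlite board = R_total − R_other = 0.1702 K/W
k = L/(R·A) = 0.115/(0.1702×10.6)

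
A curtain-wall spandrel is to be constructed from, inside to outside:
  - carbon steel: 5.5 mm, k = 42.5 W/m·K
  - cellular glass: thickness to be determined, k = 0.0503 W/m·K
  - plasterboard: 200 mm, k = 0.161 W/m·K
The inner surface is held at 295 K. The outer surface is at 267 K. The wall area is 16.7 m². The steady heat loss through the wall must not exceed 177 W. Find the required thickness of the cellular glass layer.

Using the resistance-network approach (series):
R_carbon steel = L/(kA) = 0.0055/(42.5×16.7) = 7.749×10^-6 K/W
R_plasterboard = L/(kA) = 0.2/(0.161×16.7) = 0.07439 K/W
Sum of the known resistances R_other = 0.07439 K/W
Required total resistance R_tot = ΔT/Q_allow = 28/177 = 0.1582 K/W
R_cellular glass = R_tot − R_other = 0.0838 K/W
L = R·k·A = 0.0838×0.0503×16.7

L ≈ 70.4 mm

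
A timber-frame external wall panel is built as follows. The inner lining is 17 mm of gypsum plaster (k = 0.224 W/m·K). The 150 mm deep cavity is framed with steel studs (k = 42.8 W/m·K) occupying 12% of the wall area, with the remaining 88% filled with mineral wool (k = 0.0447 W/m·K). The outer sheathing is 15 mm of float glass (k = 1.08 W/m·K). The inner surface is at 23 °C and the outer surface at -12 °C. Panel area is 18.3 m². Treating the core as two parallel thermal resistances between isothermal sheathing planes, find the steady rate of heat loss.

Q ≈ 5390 W

Sheathing layers in series; stud and cavity paths in parallel between them.
R_inner = 0.017/(0.224×18.3) = 0.004147 K/W
R_stud  = 0.15/(42.8×0.12×18.3) = 0.001596 K/W
R_cav   = 0.15/(0.0447×0.88×18.3) = 0.2084 K/W
1/R_core = 1/R_stud + 1/R_cav → R_core = 0.001584 K/W
R_outer = 0.015/(1.08×18.3) = 7.59×10^-4 K/W
R_total = 0.00649 K/W
Q = ΔT/R_total = 35/0.00649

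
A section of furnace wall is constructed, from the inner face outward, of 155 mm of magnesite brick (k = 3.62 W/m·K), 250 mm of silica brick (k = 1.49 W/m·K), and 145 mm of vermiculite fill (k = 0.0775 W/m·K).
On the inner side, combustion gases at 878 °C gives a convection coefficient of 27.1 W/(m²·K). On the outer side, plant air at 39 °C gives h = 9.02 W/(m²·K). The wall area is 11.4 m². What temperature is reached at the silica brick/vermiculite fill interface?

Using the resistance-network approach (series):
R_inner film = 1/(h_i·A) = 1/(27.1×11.4) = 0.003237 K/W
R_magnesite brick = L/(kA) = 0.155/(3.62×11.4) = 0.003756 K/W
R_silica brick = L/(kA) = 0.25/(1.49×11.4) = 0.01472 K/W
R_vermiculite fill = L/(kA) = 0.145/(0.0775×11.4) = 0.1641 K/W
R_outer film = 1/(h_o·A) = 1/(9.02×11.4) = 0.009725 K/W
R_total = 0.1956 K/W;  Q = ΔT/R_total = 839/0.1956 = 4290 W
T_interface = T_inner − Q·ΣR(inner→interface) = 878 − 4290×0.02171

T ≈ 785 °C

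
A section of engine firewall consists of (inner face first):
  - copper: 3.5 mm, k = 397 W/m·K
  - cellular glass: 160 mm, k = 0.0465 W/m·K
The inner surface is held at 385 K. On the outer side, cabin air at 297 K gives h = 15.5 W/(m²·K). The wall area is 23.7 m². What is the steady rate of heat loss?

Series thermal resistances:
R_copper = L/(kA) = 0.0035/(397×23.7) = 3.72×10^-7 K/W
R_cellular glass = L/(kA) = 0.16/(0.0465×23.7) = 0.1452 K/W
R_outer film = 1/(h_o·A) = 1/(15.5×23.7) = 0.002722 K/W
R_total = 0.1479 K/W
Q = ΔT / R_total = 88 / 0.1479

Q ≈ 595 W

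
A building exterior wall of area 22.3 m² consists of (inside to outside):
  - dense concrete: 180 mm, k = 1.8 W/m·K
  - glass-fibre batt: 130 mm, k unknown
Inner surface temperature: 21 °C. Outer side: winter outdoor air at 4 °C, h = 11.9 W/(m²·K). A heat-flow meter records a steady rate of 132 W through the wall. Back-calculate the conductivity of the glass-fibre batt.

k ≈ 0.0484 W/(m·K)

Series thermal resistances:
R_dense concrete = L/(kA) = 0.18/(1.8×22.3) = 0.004484 K/W
R_outer film = 1/(h_o·A) = 1/(11.9×22.3) = 0.003768 K/W
Sum of known resistances R_other = 0.008253 K/W
Total R = ΔT/Q = 17/132 = 0.1288 K/W
R_glass-fibre batt = R_total − R_other = 0.1205 K/W
k = L/(R·A) = 0.13/(0.1205×22.3)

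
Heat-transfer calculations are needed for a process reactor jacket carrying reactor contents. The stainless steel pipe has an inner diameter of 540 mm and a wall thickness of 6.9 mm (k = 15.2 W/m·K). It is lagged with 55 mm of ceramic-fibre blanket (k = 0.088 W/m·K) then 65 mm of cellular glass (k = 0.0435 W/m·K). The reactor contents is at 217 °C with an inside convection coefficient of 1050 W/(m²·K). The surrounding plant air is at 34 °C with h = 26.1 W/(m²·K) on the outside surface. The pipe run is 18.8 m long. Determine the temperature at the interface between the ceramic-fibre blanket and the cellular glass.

Cylindrical conduction, so R = ln(r₂/r₁)/(2πkL) per layer, in series:
R_inner film = 1/(h_i·2πr₁L) = 1/(1050×2π×0.27×18.8) = 2.986×10^-5 K/W
R_stainless steel pipe wall = ln(276.9/270)/(2π×15.2×18.8) = 1.405×10^-5 K/W
R_ceramic-fibre blanket = ln(331.9/276.9)/(2π×0.088×18.8) = 0.01743 K/W
R_cellular glass = ln(396.9/331.9)/(2π×0.0435×18.8) = 0.03481 K/W
R_outer film = 1/(h_o·2πr_oL) = 1/(26.1×2π×0.3969×18.8) = 8.172×10^-4 K/W
R_total = 0.0531 K/W
Q = ΔT/R_total = 183/0.0531
Q = 3450 W
T_interface = T_inner − Q·ΣR(inner→interface) = 217 − 3450×0.01747

T ≈ 157 °C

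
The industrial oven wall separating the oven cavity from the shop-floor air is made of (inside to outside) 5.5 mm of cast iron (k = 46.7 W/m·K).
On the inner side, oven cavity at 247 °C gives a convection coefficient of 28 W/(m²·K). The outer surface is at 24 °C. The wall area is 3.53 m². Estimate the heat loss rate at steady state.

Using the resistance-network approach (series):
R_inner film = 1/(h_i·A) = 1/(28×3.53) = 0.01012 K/W
R_cast iron = L/(kA) = 0.0055/(46.7×3.53) = 3.336×10^-5 K/W
R_total = 0.01015 K/W
Q = ΔT / R_total = 223 / 0.01015

Q ≈ 22000 W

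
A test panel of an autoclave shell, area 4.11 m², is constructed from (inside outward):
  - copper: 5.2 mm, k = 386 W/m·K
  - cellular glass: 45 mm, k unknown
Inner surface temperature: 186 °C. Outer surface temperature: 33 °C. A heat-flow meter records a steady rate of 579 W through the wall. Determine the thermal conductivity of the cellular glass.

Thermal resistances in series:
R_copper = L/(kA) = 0.0052/(386×4.11) = 3.278×10^-6 K/W
Sum of known resistances R_other = 3.278×10^-6 K/W
Total R = ΔT/Q = 153/579 = 0.2642 K/W
R_cellular glass = R_total − R_other = 0.2642 K/W
k = L/(R·A) = 0.045/(0.2642×4.11)

k ≈ 0.0414 W/(m·K)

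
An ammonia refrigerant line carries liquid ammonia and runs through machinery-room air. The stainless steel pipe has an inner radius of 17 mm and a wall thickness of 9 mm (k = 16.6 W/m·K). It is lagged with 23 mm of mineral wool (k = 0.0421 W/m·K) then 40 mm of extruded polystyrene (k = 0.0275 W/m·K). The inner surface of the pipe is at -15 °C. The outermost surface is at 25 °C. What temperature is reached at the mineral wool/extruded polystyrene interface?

T ≈ 1.4 °C

Radial resistances (cylindrical: R_cond = ln(r_o/r_i)/(2πkL), R_conv = 1/(h·2πrL)):
R_stainless steel pipe wall = ln(26/17)/(2π×16.6×1) = 0.004074 K/W
R_mineral wool = ln(49/26)/(2π×0.0421×1) = 2.396 K/W
R_extruded polystyrene = ln(89/49)/(2π×0.0275×1) = 3.454 K/W
R_total = 5.854 K/W
Q = ΔT/R_total = 40/5.854
Q = 6.83 W/m
T_interface = T_inner + Q·ΣR(inner→interface) = -15 + 6.83×2.4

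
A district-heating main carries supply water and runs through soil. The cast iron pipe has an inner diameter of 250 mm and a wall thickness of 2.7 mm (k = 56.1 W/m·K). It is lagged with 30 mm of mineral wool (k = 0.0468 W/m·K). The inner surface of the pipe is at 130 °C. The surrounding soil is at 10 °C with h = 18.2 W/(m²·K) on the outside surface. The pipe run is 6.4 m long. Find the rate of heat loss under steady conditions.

Radial resistances (cylindrical: R_cond = ln(r_o/r_i)/(2πkL), R_conv = 1/(h·2πrL)):
R_cast iron pipe wall = ln(127.7/125)/(2π×56.1×6.4) = 9.473×10^-6 K/W
R_mineral wool = ln(157.7/127.7)/(2π×0.0468×6.4) = 0.1121 K/W
R_outer film = 1/(h_o·2πr_oL) = 1/(18.2×2π×0.1577×6.4) = 0.008664 K/W
R_total = 0.1208 K/W
Q = ΔT/R_total = 120/0.1208

Q ≈ 993 W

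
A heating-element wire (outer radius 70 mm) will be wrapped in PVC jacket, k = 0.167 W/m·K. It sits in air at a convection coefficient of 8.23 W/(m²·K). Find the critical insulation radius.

For a cylinder r_cr = k/h = 0.167/8.23
r_cr = 20.3 mm; since the bare radius (70 mm) is above r_cr, any added insulation will reduce heat loss.

r_cr ≈ 20.3 mm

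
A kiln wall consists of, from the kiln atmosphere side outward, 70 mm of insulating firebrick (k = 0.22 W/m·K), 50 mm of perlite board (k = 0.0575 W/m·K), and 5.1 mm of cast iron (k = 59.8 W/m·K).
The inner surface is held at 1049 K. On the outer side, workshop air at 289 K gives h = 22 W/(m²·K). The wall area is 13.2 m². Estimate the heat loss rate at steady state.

Q ≈ 8130 W

Model the wall as resistances in series:
R_insulating firebrick = L/(kA) = 0.07/(0.22×13.2) = 0.0241 K/W
R_perlite board = L/(kA) = 0.05/(0.0575×13.2) = 0.06588 K/W
R_cast iron = L/(kA) = 0.0051/(59.8×13.2) = 6.461×10^-6 K/W
R_outer film = 1/(h_o·A) = 1/(22×13.2) = 0.003444 K/W
R_total = 0.09343 K/W
Q = ΔT / R_total = 760 / 0.09343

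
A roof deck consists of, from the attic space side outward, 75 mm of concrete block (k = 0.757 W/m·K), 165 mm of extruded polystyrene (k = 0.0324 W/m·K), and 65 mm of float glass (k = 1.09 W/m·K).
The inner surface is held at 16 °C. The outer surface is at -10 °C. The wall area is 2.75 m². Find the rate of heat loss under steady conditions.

Q ≈ 13.6 W

Treating each layer as a thermal resistance in series:
R_concrete block = L/(kA) = 0.075/(0.757×2.75) = 0.03603 K/W
R_extruded polystyrene = L/(kA) = 0.165/(0.0324×2.75) = 1.852 K/W
R_float glass = L/(kA) = 0.065/(1.09×2.75) = 0.02168 K/W
R_total = 1.91 K/W
Q = ΔT / R_total = 26 / 1.91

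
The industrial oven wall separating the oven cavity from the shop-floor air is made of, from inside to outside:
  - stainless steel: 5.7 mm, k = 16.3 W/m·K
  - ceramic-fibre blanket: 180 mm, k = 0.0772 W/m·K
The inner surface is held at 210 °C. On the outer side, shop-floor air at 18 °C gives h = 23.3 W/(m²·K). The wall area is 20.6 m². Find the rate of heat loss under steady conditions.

Q ≈ 1670 W

Using the resistance-network approach (series):
R_stainless steel = L/(kA) = 0.0057/(16.3×20.6) = 1.698×10^-5 K/W
R_ceramic-fibre blanket = L/(kA) = 0.18/(0.0772×20.6) = 0.1132 K/W
R_outer film = 1/(h_o·A) = 1/(23.3×20.6) = 0.002083 K/W
R_total = 0.1153 K/W
Q = ΔT / R_total = 192 / 0.1153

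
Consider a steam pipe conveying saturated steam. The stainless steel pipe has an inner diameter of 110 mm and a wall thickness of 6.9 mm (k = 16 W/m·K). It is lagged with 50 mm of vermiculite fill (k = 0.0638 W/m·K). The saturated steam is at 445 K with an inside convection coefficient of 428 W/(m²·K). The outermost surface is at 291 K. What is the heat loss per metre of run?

q′ ≈ 104 W/m

Cylindrical conduction, so R = ln(r₂/r₁)/(2πkL) per layer, in series:
R_inner film = 1/(h_i·2πr₁L) = 1/(428×2π×0.055×1) = 0.006761 K/W
R_stainless steel pipe wall = ln(61.9/55)/(2π×16×1) = 0.001176 K/W
R_vermiculite fill = ln(111.9/61.9)/(2π×0.0638×1) = 1.477 K/W
R_total = 1.485 K/W
Q = ΔT/R_total = 154/1.485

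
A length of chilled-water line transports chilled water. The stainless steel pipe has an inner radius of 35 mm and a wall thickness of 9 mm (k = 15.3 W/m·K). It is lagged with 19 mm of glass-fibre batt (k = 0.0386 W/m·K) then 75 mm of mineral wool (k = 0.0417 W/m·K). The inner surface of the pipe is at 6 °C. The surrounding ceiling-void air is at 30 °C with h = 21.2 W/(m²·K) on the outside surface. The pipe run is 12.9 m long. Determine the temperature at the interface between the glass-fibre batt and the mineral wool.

T ≈ 13.9 °C

Cylindrical conduction, so R = ln(r₂/r₁)/(2πkL) per layer, in series:
R_stainless steel pipe wall = ln(44/35)/(2π×15.3×12.9) = 1.845×10^-4 K/W
R_glass-fibre batt = ln(63/44)/(2π×0.0386×12.9) = 0.1147 K/W
R_mineral wool = ln(138/63)/(2π×0.0417×12.9) = 0.232 K/W
R_outer film = 1/(h_o·2πr_oL) = 1/(21.2×2π×0.138×12.9) = 0.004217 K/W
R_total = 0.3511 K/W
Q = ΔT/R_total = 24/0.3511
Q = 68.4 W
T_interface = T_inner + Q·ΣR(inner→interface) = 6 + 68.4×0.1149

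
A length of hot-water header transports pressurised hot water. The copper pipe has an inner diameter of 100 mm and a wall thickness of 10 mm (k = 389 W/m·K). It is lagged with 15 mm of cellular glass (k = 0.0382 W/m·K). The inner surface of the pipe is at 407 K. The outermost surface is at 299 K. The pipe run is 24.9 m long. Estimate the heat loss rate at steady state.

Q ≈ 2890 W

Treating each annulus and film as a series resistance:
R_copper pipe wall = ln(60/50)/(2π×389×24.9) = 2.996×10^-6 K/W
R_cellular glass = ln(75/60)/(2π×0.0382×24.9) = 0.03734 K/W
R_total = 0.03734 K/W
Q = ΔT/R_total = 108/0.03734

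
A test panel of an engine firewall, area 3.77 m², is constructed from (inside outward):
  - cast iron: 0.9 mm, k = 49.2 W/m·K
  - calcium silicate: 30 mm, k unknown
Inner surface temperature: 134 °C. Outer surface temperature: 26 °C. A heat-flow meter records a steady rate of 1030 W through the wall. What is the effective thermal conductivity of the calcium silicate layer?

k ≈ 0.0759 W/(m·K)

Treating each layer as a thermal resistance in series:
R_cast iron = L/(kA) = 0.0009/(49.2×3.77) = 4.852×10^-6 K/W
Sum of known resistances R_other = 4.852×10^-6 K/W
Total R = ΔT/Q = 108/1030 = 0.1049 K/W
R_calcium silicate = R_total − R_other = 0.1048 K/W
k = L/(R·A) = 0.03/(0.1048×3.77)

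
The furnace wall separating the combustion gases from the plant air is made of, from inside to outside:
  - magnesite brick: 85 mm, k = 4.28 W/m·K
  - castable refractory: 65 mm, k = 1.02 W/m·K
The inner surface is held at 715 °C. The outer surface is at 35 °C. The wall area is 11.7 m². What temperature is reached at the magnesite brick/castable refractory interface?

T ≈ 553 °C

Series thermal resistances:
R_magnesite brick = L/(kA) = 0.085/(4.28×11.7) = 0.001697 K/W
R_castable refractory = L/(kA) = 0.065/(1.02×11.7) = 0.005447 K/W
R_total = 0.007144 K/W;  Q = ΔT/R_total = 680/0.007144 = 95180 W
T_interface = T_inner − Q·ΣR(inner→interface) = 715 − 95200×0.001697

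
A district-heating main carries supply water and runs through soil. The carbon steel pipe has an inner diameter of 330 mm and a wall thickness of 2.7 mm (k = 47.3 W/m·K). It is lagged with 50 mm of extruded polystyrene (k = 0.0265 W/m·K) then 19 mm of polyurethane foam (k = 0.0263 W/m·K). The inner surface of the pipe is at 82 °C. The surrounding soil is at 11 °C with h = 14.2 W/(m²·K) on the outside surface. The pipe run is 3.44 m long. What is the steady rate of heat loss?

Radial resistances (cylindrical: R_cond = ln(r_o/r_i)/(2πkL), R_conv = 1/(h·2πrL)):
R_carbon steel pipe wall = ln(167.7/165)/(2π×47.3×3.44) = 1.588×10^-5 K/W
R_extruded polystyrene = ln(217.7/167.7)/(2π×0.0265×3.44) = 0.4556 K/W
R_polyurethane foam = ln(236.7/217.7)/(2π×0.0263×3.44) = 0.1472 K/W
R_outer film = 1/(h_o·2πr_oL) = 1/(14.2×2π×0.2367×3.44) = 0.01376 K/W
R_total = 0.6166 K/W
Q = ΔT/R_total = 71/0.6166

Q ≈ 115 W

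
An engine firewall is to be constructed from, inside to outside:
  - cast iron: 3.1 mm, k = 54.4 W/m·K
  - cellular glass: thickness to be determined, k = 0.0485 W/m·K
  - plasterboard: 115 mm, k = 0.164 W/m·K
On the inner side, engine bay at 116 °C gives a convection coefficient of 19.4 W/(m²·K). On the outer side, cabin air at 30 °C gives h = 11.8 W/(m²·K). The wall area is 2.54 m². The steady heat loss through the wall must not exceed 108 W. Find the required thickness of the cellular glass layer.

Treating each layer as a thermal resistance in series:
R_inner film = 1/(h_i·A) = 1/(19.4×2.54) = 0.02029 K/W
R_cast iron = L/(kA) = 0.0031/(54.4×2.54) = 2.244×10^-5 K/W
R_plasterboard = L/(kA) = 0.115/(0.164×2.54) = 0.2761 K/W
R_outer film = 1/(h_o·A) = 1/(11.8×2.54) = 0.03336 K/W
Sum of the known resistances R_other = 0.3298 K/W
Required total resistance R_tot = ΔT/Q_allow = 86/108 = 0.7963 K/W
R_cellular glass = R_tot − R_other = 0.4665 K/W
L = R·k·A = 0.4665×0.0485×2.54

L ≈ 57.5 mm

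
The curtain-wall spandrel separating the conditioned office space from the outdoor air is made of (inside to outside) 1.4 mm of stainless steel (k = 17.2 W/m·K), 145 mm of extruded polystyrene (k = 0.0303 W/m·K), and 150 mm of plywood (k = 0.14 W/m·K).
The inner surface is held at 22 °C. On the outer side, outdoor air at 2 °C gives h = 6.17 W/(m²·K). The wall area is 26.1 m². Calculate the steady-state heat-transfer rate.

Treating each layer as a thermal resistance in series:
R_stainless steel = L/(kA) = 0.0014/(17.2×26.1) = 3.119×10^-6 K/W
R_extruded polystyrene = L/(kA) = 0.145/(0.0303×26.1) = 0.1834 K/W
R_plywood = L/(kA) = 0.15/(0.14×26.1) = 0.04105 K/W
R_outer film = 1/(h_o·A) = 1/(6.17×26.1) = 0.00621 K/W
R_total = 0.2306 K/W
Q = ΔT / R_total = 20 / 0.2306

Q ≈ 86.7 W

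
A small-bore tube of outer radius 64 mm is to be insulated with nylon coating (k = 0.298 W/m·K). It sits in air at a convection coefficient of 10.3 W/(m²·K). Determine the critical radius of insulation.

For a cylinder r_cr = k/h = 0.298/10.3
r_cr = 28.9 mm; since the bare radius (64 mm) is above r_cr, any added insulation will reduce heat loss.

r_cr ≈ 28.9 mm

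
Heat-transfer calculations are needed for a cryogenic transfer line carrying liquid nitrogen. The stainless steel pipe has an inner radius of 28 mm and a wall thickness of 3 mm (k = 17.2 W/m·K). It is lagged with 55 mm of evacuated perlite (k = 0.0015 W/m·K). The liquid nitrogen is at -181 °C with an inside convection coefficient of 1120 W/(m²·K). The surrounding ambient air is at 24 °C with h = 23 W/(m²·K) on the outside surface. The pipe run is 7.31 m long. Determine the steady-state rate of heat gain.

Q ≈ 13.8 W

Treating each annulus and film as a series resistance:
R_inner film = 1/(h_i·2πr₁L) = 1/(1120×2π×0.028×7.31) = 6.943×10^-4 K/W
R_stainless steel pipe wall = ln(31/28)/(2π×17.2×7.31) = 1.288×10^-4 K/W
R_evacuated perlite = ln(86/31)/(2π×0.0015×7.31) = 14.81 K/W
R_outer film = 1/(h_o·2πr_oL) = 1/(23×2π×0.086×7.31) = 0.01101 K/W
R_total = 14.82 K/W
Q = ΔT/R_total = 205/14.82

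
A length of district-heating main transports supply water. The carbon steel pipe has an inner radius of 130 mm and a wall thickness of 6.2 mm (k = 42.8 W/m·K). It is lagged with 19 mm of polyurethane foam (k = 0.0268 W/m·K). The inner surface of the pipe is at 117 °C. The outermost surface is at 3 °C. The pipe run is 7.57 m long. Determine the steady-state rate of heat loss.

Treating each annulus and film as a series resistance:
R_carbon steel pipe wall = ln(136.2/130)/(2π×42.8×7.57) = 2.289×10^-5 K/W
R_polyurethane foam = ln(155.2/136.2)/(2π×0.0268×7.57) = 0.1024 K/W
R_total = 0.1025 K/W
Q = ΔT/R_total = 114/0.1025

Q ≈ 1110 W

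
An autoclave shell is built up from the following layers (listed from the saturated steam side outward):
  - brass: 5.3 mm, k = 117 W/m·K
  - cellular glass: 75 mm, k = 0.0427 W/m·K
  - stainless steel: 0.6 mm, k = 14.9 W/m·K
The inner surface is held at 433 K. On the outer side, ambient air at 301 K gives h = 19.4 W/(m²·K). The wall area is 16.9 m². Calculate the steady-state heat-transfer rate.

Series thermal resistances:
R_brass = L/(kA) = 0.0053/(117×16.9) = 2.68×10^-6 K/W
R_cellular glass = L/(kA) = 0.075/(0.0427×16.9) = 0.1039 K/W
R_stainless steel = L/(kA) = 0.0006/(14.9×16.9) = 2.383×10^-6 K/W
R_outer film = 1/(h_o·A) = 1/(19.4×16.9) = 0.00305 K/W
R_total = 0.107 K/W
Q = ΔT / R_total = 132 / 0.107

Q ≈ 1230 W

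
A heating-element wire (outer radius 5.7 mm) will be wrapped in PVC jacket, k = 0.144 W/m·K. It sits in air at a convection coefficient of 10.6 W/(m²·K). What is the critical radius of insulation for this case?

For a cylinder r_cr = k/h = 0.144/10.6
r_cr = 13.6 mm; since the bare radius (5.7 mm) is below r_cr, adding a thin layer of insulation will *increase* heat loss.

r_cr ≈ 13.6 mm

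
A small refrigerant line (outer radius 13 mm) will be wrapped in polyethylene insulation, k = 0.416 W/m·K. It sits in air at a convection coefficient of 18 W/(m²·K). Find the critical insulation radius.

r_cr ≈ 23.1 mm

For a cylinder r_cr = k/h = 0.416/18
r_cr = 23.1 mm; since the bare radius (13 mm) is below r_cr, adding a thin layer of insulation will *increase* heat loss.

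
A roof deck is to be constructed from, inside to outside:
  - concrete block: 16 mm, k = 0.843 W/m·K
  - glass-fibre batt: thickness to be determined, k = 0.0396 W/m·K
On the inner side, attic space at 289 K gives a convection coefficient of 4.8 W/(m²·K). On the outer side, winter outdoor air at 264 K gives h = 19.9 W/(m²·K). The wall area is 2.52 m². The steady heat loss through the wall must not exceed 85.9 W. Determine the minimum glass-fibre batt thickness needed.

Treating each layer as a thermal resistance in series:
R_inner film = 1/(h_i·A) = 1/(4.8×2.52) = 0.08267 K/W
R_concrete block = L/(kA) = 0.016/(0.843×2.52) = 0.007532 K/W
R_outer film = 1/(h_o·A) = 1/(19.9×2.52) = 0.01994 K/W
Sum of the known resistances R_other = 0.1101 K/W
Required total resistance R_tot = ΔT/Q_allow = 25/85.9 = 0.291 K/W
R_glass-fibre batt = R_tot − R_other = 0.1809 K/W
L = R·k·A = 0.1809×0.0396×2.52

L ≈ 18.1 mm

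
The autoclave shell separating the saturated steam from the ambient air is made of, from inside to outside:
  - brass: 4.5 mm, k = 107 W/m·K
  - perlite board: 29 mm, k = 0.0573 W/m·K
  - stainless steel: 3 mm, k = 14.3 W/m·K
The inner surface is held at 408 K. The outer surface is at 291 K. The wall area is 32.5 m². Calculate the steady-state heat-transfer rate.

Model the wall as resistances in series:
R_brass = L/(kA) = 0.0045/(107×32.5) = 1.294×10^-6 K/W
R_perlite board = L/(kA) = 0.029/(0.0573×32.5) = 0.01557 K/W
R_stainless steel = L/(kA) = 0.003/(14.3×32.5) = 6.455×10^-6 K/W
R_total = 0.01558 K/W
Q = ΔT / R_total = 117 / 0.01558

Q ≈ 7510 W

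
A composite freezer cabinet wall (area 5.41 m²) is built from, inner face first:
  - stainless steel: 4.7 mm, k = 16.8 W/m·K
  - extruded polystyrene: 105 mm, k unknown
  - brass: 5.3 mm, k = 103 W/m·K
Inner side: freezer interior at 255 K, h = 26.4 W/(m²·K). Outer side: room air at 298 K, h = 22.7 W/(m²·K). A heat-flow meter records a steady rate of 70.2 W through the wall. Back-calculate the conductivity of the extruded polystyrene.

Model the wall as resistances in series:
R_inner film = 1/(h_i·A) = 1/(26.4×5.41) = 0.007002 K/W
R_stainless steel = L/(kA) = 0.0047/(16.8×5.41) = 5.171×10^-5 K/W
R_brass = L/(kA) = 0.0053/(103×5.41) = 9.511×10^-6 K/W
R_outer film = 1/(h_o·A) = 1/(22.7×5.41) = 0.008143 K/W
Sum of known resistances R_other = 0.01521 K/W
Total R = ΔT/Q = 43/70.2 = 0.6125 K/W
R_extruded polystyrene = R_total − R_other = 0.5973 K/W
k = L/(R·A) = 0.105/(0.5973×5.41)

k ≈ 0.0325 W/(m·K)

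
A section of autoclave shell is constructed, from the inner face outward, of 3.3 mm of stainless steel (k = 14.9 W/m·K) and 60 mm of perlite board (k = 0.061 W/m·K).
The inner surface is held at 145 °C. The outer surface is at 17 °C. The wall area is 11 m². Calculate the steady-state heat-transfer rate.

Series thermal resistances:
R_stainless steel = L/(kA) = 0.0033/(14.9×11) = 2.013×10^-5 K/W
R_perlite board = L/(kA) = 0.06/(0.061×11) = 0.08942 K/W
R_total = 0.08944 K/W
Q = ΔT / R_total = 128 / 0.08944

Q ≈ 1430 W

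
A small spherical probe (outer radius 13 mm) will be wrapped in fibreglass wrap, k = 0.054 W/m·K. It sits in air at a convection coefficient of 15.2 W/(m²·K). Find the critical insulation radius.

r_cr ≈ 7.11 mm

For a sphere r_cr = 2k/h = 2×0.054/15.2
r_cr = 7.11 mm; since the bare radius (13 mm) is above r_cr, any added insulation will reduce heat loss.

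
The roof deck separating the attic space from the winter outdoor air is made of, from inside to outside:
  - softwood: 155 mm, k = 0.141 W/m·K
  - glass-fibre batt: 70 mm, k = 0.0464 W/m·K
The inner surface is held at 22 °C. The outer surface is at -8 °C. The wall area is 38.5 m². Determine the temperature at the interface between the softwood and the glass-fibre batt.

Series thermal resistances:
R_softwood = L/(kA) = 0.155/(0.141×38.5) = 0.02855 K/W
R_glass-fibre batt = L/(kA) = 0.07/(0.0464×38.5) = 0.03918 K/W
R_total = 0.06774 K/W;  Q = ΔT/R_total = 30/0.06774 = 442.9 W
T_interface = T_inner − Q·ΣR(inner→interface) = 22 − 443×0.02855

T ≈ 9.35 °C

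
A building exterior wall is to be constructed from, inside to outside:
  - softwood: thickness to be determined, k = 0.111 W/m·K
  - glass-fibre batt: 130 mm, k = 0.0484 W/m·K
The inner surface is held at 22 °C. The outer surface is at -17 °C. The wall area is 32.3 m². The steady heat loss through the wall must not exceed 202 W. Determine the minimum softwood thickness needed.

Series thermal resistances:
R_glass-fibre batt = L/(kA) = 0.13/(0.0484×32.3) = 0.08316 K/W
Sum of the known resistances R_other = 0.08316 K/W
Required total resistance R_tot = ΔT/Q_allow = 39/202 = 0.1931 K/W
R_softwood = R_tot − R_other = 0.1099 K/W
L = R·k·A = 0.1099×0.111×32.3

L ≈ 394 mm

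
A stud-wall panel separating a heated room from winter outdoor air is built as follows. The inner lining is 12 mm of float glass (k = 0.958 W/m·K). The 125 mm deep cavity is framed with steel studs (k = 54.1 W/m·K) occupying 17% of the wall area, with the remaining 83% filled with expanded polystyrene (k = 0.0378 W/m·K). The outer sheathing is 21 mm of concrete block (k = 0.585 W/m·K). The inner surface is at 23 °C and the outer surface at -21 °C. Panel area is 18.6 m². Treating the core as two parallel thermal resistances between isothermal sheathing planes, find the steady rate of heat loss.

Sheathing layers in series; stud and cavity paths in parallel between them.
R_inner = 0.012/(0.958×18.6) = 6.734×10^-4 K/W
R_stud  = 0.125/(54.1×0.17×18.6) = 7.307×10^-4 K/W
R_cav   = 0.125/(0.0378×0.83×18.6) = 0.2142 K/W
1/R_core = 1/R_stud + 1/R_cav → R_core = 7.282×10^-4 K/W
R_outer = 0.021/(0.585×18.6) = 0.00193 K/W
R_total = 0.003332 K/W
Q = ΔT/R_total = 44/0.003332

Q ≈ 13200 W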